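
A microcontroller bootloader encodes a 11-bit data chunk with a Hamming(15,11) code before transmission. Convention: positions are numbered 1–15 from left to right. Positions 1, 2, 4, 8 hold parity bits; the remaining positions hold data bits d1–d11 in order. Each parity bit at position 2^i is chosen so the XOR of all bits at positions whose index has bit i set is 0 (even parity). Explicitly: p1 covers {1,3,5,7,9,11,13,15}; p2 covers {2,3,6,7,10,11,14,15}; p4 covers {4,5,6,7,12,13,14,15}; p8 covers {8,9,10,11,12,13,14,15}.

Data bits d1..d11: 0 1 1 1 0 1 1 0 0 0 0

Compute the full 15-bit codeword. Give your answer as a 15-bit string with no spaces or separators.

100111100110000

Place data at non-parity positions: p1 p2 0 p4 1 1 1 p8 0 1 1 0 0 0 0
p1 (pos 1,3,5,7,9,11,13,15): XOR of data positions = 0⊕1⊕1⊕0⊕1⊕0⊕0 = 1
p2 (pos 2,3,6,7,10,11,14,15): XOR of data positions = 0⊕1⊕1⊕1⊕1⊕0⊕0 = 0
p4 (pos 4,5,6,7,12,13,14,15): XOR of data positions = 1⊕1⊕1⊕0⊕0⊕0⊕0 = 1
p8 (pos 8,9,10,11,12,13,14,15): XOR of data positions = 0⊕1⊕1⊕0⊕0⊕0⊕0 = 0
Codeword: 100111100110000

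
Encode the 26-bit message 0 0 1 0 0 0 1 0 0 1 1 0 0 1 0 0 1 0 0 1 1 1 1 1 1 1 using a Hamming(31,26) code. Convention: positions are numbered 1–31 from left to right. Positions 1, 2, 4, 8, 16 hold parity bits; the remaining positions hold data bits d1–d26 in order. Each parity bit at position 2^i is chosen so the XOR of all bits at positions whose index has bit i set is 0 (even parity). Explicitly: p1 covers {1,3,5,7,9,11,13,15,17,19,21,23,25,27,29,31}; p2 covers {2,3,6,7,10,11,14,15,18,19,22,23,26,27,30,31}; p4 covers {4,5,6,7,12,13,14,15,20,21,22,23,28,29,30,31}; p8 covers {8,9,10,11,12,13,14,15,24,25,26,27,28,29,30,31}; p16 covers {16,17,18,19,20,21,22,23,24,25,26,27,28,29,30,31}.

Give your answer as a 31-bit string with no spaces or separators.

Place data at non-parity positions: p1 p2 0 p4 0 1 0 p8 0 0 1 0 0 1 1 p16 0 0 1 0 0 1 0 0 1 1 1 1 1 1 1
p1 (pos 1,3,5,7,9,11,13,15,17,19,21,23,25,27,29,31): XOR of data positions = 0⊕0⊕0⊕0⊕1⊕0⊕1⊕0⊕1⊕0⊕0⊕1⊕1⊕1⊕1 = 1
p2 (pos 2,3,6,7,10,11,14,15,18,19,22,23,26,27,30,31): XOR of data positions = 0⊕1⊕0⊕0⊕1⊕1⊕1⊕0⊕1⊕1⊕0⊕1⊕1⊕1⊕1 = 0
p4 (pos 4,5,6,7,12,13,14,15,20,21,22,23,28,29,30,31): XOR of data positions = 0⊕1⊕0⊕0⊕0⊕1⊕1⊕0⊕0⊕1⊕0⊕1⊕1⊕1⊕1 = 0
p8 (pos 8,9,10,11,12,13,14,15,24,25,26,27,28,29,30,31): XOR of data positions = 0⊕0⊕1⊕0⊕0⊕1⊕1⊕0⊕1⊕1⊕1⊕1⊕1⊕1⊕1 = 0
p16 (pos 16,17,18,19,20,21,22,23,24,25,26,27,28,29,30,31): XOR of data positions = 0⊕0⊕1⊕0⊕0⊕1⊕0⊕0⊕1⊕1⊕1⊕1⊕1⊕1⊕1 = 1
Codeword: 1000010000100111001001001111111

1000010000100111001001001111111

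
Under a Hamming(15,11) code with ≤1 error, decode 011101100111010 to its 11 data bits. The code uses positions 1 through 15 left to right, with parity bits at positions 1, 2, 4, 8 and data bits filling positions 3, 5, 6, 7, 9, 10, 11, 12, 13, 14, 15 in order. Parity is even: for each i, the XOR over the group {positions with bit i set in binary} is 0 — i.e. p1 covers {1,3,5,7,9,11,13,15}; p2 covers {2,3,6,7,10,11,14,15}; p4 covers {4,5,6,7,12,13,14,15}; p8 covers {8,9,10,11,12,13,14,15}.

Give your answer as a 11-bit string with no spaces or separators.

s1 (pos 1,3,5,7,9,11,13,15): 0⊕1⊕0⊕1⊕0⊕1⊕0⊕0 = 1
s2 (pos 2,3,6,7,10,11,14,15): 1⊕1⊕1⊕1⊕1⊕1⊕1⊕0 = 1
s4 (pos 4,5,6,7,12,13,14,15): 1⊕0⊕1⊕1⊕1⊕0⊕1⊕0 = 1
s8 (pos 8,9,10,11,12,13,14,15): 0⊕0⊕1⊕1⊕1⊕0⊕1⊕0 = 0
Syndrome s8…s1 = 0111 → error at position 7.
Flip position 7: 011101100111010 → 011101000111010
Read data bits from positions 3,5,6,7,9,10,11,12,13,14,15: 10100111010

10100111010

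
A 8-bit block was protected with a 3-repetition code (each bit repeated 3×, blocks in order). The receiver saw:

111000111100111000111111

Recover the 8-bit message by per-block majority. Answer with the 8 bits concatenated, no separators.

10101011

Block 1 (111): 3 ones → 1
Block 2 (000): 0 ones → 0
Block 3 (111): 3 ones → 1
Block 4 (100): 1 one → 0
Block 5 (111): 3 ones → 1
Block 6 (000): 0 ones → 0
Block 7 (111): 3 ones → 1
Block 8 (111): 3 ones → 1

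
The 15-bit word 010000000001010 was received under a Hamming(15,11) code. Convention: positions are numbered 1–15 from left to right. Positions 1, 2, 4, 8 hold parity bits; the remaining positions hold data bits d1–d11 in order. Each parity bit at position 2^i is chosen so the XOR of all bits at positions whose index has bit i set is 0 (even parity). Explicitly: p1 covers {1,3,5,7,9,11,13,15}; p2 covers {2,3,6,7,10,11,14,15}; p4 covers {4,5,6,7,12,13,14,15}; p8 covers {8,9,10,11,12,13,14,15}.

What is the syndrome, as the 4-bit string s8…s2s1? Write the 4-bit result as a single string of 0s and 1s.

0000

s1 (pos 1,3,5,7,9,11,13,15): 0⊕0⊕0⊕0⊕0⊕0⊕0⊕0 = 0
s2 (pos 2,3,6,7,10,11,14,15): 1⊕0⊕0⊕0⊕0⊕0⊕1⊕0 = 0
s4 (pos 4,5,6,7,12,13,14,15): 0⊕0⊕0⊕0⊕1⊕0⊕1⊕0 = 0
s8 (pos 8,9,10,11,12,13,14,15): 0⊕0⊕0⊕0⊕1⊕0⊕1⊕0 = 0
Syndrome s8…s1 = 0000 → no error.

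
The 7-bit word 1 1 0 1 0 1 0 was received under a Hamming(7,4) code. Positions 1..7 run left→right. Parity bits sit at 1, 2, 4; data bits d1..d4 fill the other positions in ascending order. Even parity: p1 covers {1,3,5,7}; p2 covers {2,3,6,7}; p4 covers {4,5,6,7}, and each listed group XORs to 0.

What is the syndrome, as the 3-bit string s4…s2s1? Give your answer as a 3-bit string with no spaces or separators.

001

s1 (pos 1,3,5,7): 1⊕0⊕0⊕0 = 1
s2 (pos 2,3,6,7): 1⊕0⊕1⊕0 = 0
s4 (pos 4,5,6,7): 1⊕0⊕1⊕0 = 0
Syndrome s4…s1 = 001 → error at position 1.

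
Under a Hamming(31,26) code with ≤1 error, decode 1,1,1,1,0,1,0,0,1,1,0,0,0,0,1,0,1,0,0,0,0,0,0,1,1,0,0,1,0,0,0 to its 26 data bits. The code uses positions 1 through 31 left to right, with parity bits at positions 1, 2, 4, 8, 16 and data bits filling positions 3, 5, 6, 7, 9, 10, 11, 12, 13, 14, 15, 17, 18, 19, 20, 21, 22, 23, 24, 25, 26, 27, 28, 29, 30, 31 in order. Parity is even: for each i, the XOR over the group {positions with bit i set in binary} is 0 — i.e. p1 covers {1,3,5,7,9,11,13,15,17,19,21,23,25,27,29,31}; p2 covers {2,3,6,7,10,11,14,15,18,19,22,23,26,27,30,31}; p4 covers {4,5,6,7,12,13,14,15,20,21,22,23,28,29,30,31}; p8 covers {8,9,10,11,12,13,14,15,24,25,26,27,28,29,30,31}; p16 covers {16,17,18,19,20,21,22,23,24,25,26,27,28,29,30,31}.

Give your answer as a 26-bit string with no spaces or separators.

10101100001100000011001000

s1 (pos 1,3,5,7,9,11,13,15,17,19,21,23,25,27,29,31): 1⊕1⊕0⊕0⊕1⊕0⊕0⊕1⊕1⊕0⊕0⊕0⊕1⊕0⊕0⊕0 = 0
s2 (pos 2,3,6,7,10,11,14,15,18,19,22,23,26,27,30,31): 1⊕1⊕1⊕0⊕1⊕0⊕0⊕1⊕0⊕0⊕0⊕0⊕0⊕0⊕0⊕0 = 1
s4 (pos 4,5,6,7,12,13,14,15,20,21,22,23,28,29,30,31): 1⊕0⊕1⊕0⊕0⊕0⊕0⊕1⊕0⊕0⊕0⊕0⊕1⊕0⊕0⊕0 = 0
s8 (pos 8,9,10,11,12,13,14,15,24,25,26,27,28,29,30,31): 0⊕1⊕1⊕0⊕0⊕0⊕0⊕1⊕1⊕1⊕0⊕0⊕1⊕0⊕0⊕0 = 0
s16 (pos 16,17,18,19,20,21,22,23,24,25,26,27,28,29,30,31): 0⊕1⊕0⊕0⊕0⊕0⊕0⊕0⊕1⊕1⊕0⊕0⊕1⊕0⊕0⊕0 = 0
Syndrome s16…s1 = 00010 → error at position 2.
Flip position 2: 1111010011000010100000011001000 → 1011010011000010100000011001000
Read data bits from positions 3,5,6,7,9,10,11,12,13,14,15,17,18,19,20,21,22,23,24,25,26,27,28,29,30,31: 10101100001100000011001000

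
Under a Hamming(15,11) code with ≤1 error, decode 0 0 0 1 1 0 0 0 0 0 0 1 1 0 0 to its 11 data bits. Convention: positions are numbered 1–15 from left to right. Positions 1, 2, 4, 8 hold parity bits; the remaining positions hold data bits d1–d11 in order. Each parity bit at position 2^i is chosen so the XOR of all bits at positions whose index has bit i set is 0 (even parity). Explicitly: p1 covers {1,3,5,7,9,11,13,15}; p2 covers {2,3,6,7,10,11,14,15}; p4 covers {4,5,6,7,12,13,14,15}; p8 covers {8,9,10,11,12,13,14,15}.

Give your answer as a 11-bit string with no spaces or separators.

s1 (pos 1,3,5,7,9,11,13,15): 0⊕0⊕1⊕0⊕0⊕0⊕1⊕0 = 0
s2 (pos 2,3,6,7,10,11,14,15): 0⊕0⊕0⊕0⊕0⊕0⊕0⊕0 = 0
s4 (pos 4,5,6,7,12,13,14,15): 1⊕1⊕0⊕0⊕1⊕1⊕0⊕0 = 0
s8 (pos 8,9,10,11,12,13,14,15): 0⊕0⊕0⊕0⊕1⊕1⊕0⊕0 = 0
Syndrome s8…s1 = 0000 → no error.
Read data bits from positions 3,5,6,7,9,10,11,12,13,14,15: 01000001100

01000001100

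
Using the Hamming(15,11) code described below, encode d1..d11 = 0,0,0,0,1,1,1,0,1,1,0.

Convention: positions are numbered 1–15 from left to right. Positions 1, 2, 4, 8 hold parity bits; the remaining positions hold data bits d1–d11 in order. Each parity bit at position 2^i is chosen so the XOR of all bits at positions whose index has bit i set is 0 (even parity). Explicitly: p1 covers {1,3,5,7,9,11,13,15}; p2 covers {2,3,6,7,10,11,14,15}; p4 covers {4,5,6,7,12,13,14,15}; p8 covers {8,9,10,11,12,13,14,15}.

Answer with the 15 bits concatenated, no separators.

Place data at non-parity positions: p1 p2 0 p4 0 0 0 p8 1 1 1 0 1 1 0
p1 (pos 1,3,5,7,9,11,13,15): XOR of data positions = 0⊕0⊕0⊕1⊕1⊕1⊕0 = 1
p2 (pos 2,3,6,7,10,11,14,15): XOR of data positions = 0⊕0⊕0⊕1⊕1⊕1⊕0 = 1
p4 (pos 4,5,6,7,12,13,14,15): XOR of data positions = 0⊕0⊕0⊕0⊕1⊕1⊕0 = 0
p8 (pos 8,9,10,11,12,13,14,15): XOR of data positions = 1⊕1⊕1⊕0⊕1⊕1⊕0 = 1
Codeword: 110000011110110

110000011110110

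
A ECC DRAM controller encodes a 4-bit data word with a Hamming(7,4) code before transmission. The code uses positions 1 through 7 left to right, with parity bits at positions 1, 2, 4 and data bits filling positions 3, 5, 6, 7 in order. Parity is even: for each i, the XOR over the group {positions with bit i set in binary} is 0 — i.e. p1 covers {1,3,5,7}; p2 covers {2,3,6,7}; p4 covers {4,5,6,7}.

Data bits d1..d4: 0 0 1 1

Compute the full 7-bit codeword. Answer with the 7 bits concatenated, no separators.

Place data at non-parity positions: p1 p2 0 p4 0 1 1
p1 (pos 1,3,5,7): XOR of data positions = 0⊕0⊕1 = 1
p2 (pos 2,3,6,7): XOR of data positions = 0⊕1⊕1 = 0
p4 (pos 4,5,6,7): XOR of data positions = 0⊕1⊕1 = 0
Codeword: 1000011

1000011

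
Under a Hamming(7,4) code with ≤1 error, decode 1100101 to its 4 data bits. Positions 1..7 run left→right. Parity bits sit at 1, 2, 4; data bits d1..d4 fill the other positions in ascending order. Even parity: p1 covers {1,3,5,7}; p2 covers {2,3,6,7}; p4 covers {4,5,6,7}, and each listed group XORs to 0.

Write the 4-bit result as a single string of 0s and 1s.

0101

s1 (pos 1,3,5,7): 1⊕0⊕1⊕1 = 1
s2 (pos 2,3,6,7): 1⊕0⊕0⊕1 = 0
s4 (pos 4,5,6,7): 0⊕1⊕0⊕1 = 0
Syndrome s4…s1 = 001 → error at position 1.
Flip position 1: 1100101 → 0100101
Read data bits from positions 3,5,6,7: 0101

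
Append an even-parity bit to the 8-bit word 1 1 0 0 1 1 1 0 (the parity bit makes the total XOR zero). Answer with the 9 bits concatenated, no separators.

XOR of the 8 data bits: 1⊕1⊕0⊕0⊕1⊕1⊕1⊕0 = 1
Parity bit = 1 (so all 9 bits XOR to 0).

110011101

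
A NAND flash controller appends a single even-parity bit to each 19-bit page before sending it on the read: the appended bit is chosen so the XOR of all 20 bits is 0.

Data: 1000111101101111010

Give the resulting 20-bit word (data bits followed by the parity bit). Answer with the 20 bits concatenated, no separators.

XOR of the 19 data bits: 1⊕0⊕0⊕0⊕1⊕1⊕1⊕1⊕0⊕1⊕1⊕0⊕1⊕1⊕1⊕1⊕0⊕1⊕0 = 0
Parity bit = 0 (so all 20 bits XOR to 0).

10001111011011110100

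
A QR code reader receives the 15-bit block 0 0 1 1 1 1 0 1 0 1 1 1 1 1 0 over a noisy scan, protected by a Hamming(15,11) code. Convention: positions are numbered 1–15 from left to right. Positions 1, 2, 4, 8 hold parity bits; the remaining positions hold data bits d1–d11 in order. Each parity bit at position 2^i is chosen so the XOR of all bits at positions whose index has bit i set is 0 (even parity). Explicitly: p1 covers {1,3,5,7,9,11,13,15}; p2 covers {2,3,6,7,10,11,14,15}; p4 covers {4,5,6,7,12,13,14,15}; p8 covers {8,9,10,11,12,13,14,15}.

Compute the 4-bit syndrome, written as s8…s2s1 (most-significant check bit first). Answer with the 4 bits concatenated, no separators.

0010

s1 (pos 1,3,5,7,9,11,13,15): 0⊕1⊕1⊕0⊕0⊕1⊕1⊕0 = 0
s2 (pos 2,3,6,7,10,11,14,15): 0⊕1⊕1⊕0⊕1⊕1⊕1⊕0 = 1
s4 (pos 4,5,6,7,12,13,14,15): 1⊕1⊕1⊕0⊕1⊕1⊕1⊕0 = 0
s8 (pos 8,9,10,11,12,13,14,15): 1⊕0⊕1⊕1⊕1⊕1⊕1⊕0 = 0
Syndrome s8…s1 = 0010 → error at position 2.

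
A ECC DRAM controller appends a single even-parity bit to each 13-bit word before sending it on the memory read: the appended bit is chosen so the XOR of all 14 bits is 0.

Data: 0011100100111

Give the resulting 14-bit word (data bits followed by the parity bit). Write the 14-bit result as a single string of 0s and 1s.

00111001001111

XOR of the 13 data bits: 0⊕0⊕1⊕1⊕1⊕0⊕0⊕1⊕0⊕0⊕1⊕1⊕1 = 1
Parity bit = 1 (so all 14 bits XOR to 0).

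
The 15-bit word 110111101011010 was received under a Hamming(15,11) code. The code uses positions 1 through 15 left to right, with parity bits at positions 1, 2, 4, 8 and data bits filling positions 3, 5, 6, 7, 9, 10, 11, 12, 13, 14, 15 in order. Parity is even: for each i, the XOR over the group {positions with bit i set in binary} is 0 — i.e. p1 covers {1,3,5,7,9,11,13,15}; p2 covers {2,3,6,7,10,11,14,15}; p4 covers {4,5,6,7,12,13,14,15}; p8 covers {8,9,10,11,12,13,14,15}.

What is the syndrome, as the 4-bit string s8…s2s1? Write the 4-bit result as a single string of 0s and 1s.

0011

s1 (pos 1,3,5,7,9,11,13,15): 1⊕0⊕1⊕1⊕1⊕1⊕0⊕0 = 1
s2 (pos 2,3,6,7,10,11,14,15): 1⊕0⊕1⊕1⊕0⊕1⊕1⊕0 = 1
s4 (pos 4,5,6,7,12,13,14,15): 1⊕1⊕1⊕1⊕1⊕0⊕1⊕0 = 0
s8 (pos 8,9,10,11,12,13,14,15): 0⊕1⊕0⊕1⊕1⊕0⊕1⊕0 = 0
Syndrome s8…s1 = 0011 → error at position 3.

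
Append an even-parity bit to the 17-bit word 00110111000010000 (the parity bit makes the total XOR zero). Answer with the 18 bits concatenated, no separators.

XOR of the 17 data bits: 0⊕0⊕1⊕1⊕0⊕1⊕1⊕1⊕0⊕0⊕0⊕0⊕1⊕0⊕0⊕0⊕0 = 0
Parity bit = 0 (so all 18 bits XOR to 0).

001101110000100000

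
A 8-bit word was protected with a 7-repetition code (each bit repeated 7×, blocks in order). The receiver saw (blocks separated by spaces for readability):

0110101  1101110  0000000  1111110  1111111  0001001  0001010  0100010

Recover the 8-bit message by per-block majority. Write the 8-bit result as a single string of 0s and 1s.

11011000

Block 1 (0110101): 4 ones → 1
Block 2 (1101110): 5 ones → 1
Block 3 (0000000): 0 ones → 0
Block 4 (1111110): 6 ones → 1
Block 5 (1111111): 7 ones → 1
Block 6 (0001001): 2 ones → 0
Block 7 (0001010): 2 ones → 0
Block 8 (0100010): 2 ones → 0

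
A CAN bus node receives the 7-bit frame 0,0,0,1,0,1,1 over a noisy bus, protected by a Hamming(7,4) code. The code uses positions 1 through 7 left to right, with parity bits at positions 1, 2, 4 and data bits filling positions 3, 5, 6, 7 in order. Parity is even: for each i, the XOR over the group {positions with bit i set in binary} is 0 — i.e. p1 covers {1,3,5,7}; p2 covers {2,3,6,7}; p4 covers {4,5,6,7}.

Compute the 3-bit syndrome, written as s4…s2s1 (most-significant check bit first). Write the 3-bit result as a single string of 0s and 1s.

s1 (pos 1,3,5,7): 0⊕0⊕0⊕1 = 1
s2 (pos 2,3,6,7): 0⊕0⊕1⊕1 = 0
s4 (pos 4,5,6,7): 1⊕0⊕1⊕1 = 1
Syndrome s4…s1 = 101 → error at position 5.

101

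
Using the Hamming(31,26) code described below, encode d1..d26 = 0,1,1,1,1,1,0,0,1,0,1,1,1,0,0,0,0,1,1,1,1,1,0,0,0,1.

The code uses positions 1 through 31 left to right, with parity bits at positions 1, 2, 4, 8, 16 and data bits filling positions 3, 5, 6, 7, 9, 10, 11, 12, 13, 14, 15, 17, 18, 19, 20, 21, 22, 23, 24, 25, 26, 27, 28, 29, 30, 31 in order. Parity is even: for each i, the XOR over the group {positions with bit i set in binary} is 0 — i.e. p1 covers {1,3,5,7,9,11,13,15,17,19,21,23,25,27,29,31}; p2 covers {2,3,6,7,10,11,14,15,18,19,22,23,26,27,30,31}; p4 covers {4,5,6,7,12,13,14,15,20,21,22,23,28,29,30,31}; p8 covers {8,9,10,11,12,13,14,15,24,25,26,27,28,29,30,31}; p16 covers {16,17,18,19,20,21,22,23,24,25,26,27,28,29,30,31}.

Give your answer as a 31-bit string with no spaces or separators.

0101111111001010110000111110001

Place data at non-parity positions: p1 p2 0 p4 1 1 1 p8 1 1 0 0 1 0 1 p16 1 1 0 0 0 0 1 1 1 1 1 0 0 0 1
p1 (pos 1,3,5,7,9,11,13,15,17,19,21,23,25,27,29,31): XOR of data positions = 0⊕1⊕1⊕1⊕0⊕1⊕1⊕1⊕0⊕0⊕1⊕1⊕1⊕0⊕1 = 0
p2 (pos 2,3,6,7,10,11,14,15,18,19,22,23,26,27,30,31): XOR of data positions = 0⊕1⊕1⊕1⊕0⊕0⊕1⊕1⊕0⊕0⊕1⊕1⊕1⊕0⊕1 = 1
p4 (pos 4,5,6,7,12,13,14,15,20,21,22,23,28,29,30,31): XOR of data positions = 1⊕1⊕1⊕0⊕1⊕0⊕1⊕0⊕0⊕0⊕1⊕0⊕0⊕0⊕1 = 1
p8 (pos 8,9,10,11,12,13,14,15,24,25,26,27,28,29,30,31): XOR of data positions = 1⊕1⊕0⊕0⊕1⊕0⊕1⊕1⊕1⊕1⊕1⊕0⊕0⊕0⊕1 = 1
p16 (pos 16,17,18,19,20,21,22,23,24,25,26,27,28,29,30,31): XOR of data positions = 1⊕1⊕0⊕0⊕0⊕0⊕1⊕1⊕1⊕1⊕1⊕0⊕0⊕0⊕1 = 0
Codeword: 0101111111001010110000111110001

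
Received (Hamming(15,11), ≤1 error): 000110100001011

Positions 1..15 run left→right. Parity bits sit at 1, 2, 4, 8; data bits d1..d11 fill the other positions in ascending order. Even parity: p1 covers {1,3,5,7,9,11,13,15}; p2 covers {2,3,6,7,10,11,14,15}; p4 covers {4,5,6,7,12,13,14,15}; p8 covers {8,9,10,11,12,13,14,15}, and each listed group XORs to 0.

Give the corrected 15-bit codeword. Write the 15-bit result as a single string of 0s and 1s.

000110100011011

s1 (pos 1,3,5,7,9,11,13,15): 0⊕0⊕1⊕1⊕0⊕0⊕0⊕1 = 1
s2 (pos 2,3,6,7,10,11,14,15): 0⊕0⊕0⊕1⊕0⊕0⊕1⊕1 = 1
s4 (pos 4,5,6,7,12,13,14,15): 1⊕1⊕0⊕1⊕1⊕0⊕1⊕1 = 0
s8 (pos 8,9,10,11,12,13,14,15): 0⊕0⊕0⊕0⊕1⊕0⊕1⊕1 = 1
Syndrome s8…s1 = 1011 → error at position 11.
Flip position 11: 000110100001011 → 000110100011011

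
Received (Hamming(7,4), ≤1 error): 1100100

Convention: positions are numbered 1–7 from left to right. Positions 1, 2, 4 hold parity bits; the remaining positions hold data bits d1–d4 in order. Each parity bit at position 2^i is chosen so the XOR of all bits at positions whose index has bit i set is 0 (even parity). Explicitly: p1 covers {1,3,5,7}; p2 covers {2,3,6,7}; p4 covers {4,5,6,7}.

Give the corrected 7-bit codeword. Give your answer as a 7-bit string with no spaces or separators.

1100110

s1 (pos 1,3,5,7): 1⊕0⊕1⊕0 = 0
s2 (pos 2,3,6,7): 1⊕0⊕0⊕0 = 1
s4 (pos 4,5,6,7): 0⊕1⊕0⊕0 = 1
Syndrome s4…s1 = 110 → error at position 6.
Flip position 6: 1100100 → 1100110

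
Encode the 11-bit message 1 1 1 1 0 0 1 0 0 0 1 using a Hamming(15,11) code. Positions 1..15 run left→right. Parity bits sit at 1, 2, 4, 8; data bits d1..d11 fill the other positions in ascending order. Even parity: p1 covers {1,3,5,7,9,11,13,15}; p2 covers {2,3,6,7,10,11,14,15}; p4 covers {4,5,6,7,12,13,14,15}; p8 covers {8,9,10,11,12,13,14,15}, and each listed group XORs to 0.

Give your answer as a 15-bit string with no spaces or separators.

Place data at non-parity positions: p1 p2 1 p4 1 1 1 p8 0 0 1 0 0 0 1
p1 (pos 1,3,5,7,9,11,13,15): XOR of data positions = 1⊕1⊕1⊕0⊕1⊕0⊕1 = 1
p2 (pos 2,3,6,7,10,11,14,15): XOR of data positions = 1⊕1⊕1⊕0⊕1⊕0⊕1 = 1
p4 (pos 4,5,6,7,12,13,14,15): XOR of data positions = 1⊕1⊕1⊕0⊕0⊕0⊕1 = 0
p8 (pos 8,9,10,11,12,13,14,15): XOR of data positions = 0⊕0⊕1⊕0⊕0⊕0⊕1 = 0
Codeword: 111011100010001

111011100010001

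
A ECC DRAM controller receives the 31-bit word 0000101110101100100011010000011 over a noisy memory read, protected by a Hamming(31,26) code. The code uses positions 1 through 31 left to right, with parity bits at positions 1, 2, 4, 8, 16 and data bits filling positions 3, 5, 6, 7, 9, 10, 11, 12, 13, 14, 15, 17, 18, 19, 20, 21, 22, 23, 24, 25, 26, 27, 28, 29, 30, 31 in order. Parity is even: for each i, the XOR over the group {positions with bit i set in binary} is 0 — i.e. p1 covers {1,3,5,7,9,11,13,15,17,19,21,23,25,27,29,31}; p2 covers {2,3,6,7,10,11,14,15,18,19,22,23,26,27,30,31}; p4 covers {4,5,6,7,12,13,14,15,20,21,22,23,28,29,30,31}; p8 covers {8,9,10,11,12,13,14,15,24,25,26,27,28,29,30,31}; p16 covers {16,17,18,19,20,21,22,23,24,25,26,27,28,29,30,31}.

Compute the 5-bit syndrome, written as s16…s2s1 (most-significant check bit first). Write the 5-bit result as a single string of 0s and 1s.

00000

s1 (pos 1,3,5,7,9,11,13,15,17,19,21,23,25,27,29,31): 0⊕0⊕1⊕1⊕1⊕1⊕1⊕0⊕1⊕0⊕1⊕0⊕0⊕0⊕0⊕1 = 0
s2 (pos 2,3,6,7,10,11,14,15,18,19,22,23,26,27,30,31): 0⊕0⊕0⊕1⊕0⊕1⊕1⊕0⊕0⊕0⊕1⊕0⊕0⊕0⊕1⊕1 = 0
s4 (pos 4,5,6,7,12,13,14,15,20,21,22,23,28,29,30,31): 0⊕1⊕0⊕1⊕0⊕1⊕1⊕0⊕0⊕1⊕1⊕0⊕0⊕0⊕1⊕1 = 0
s8 (pos 8,9,10,11,12,13,14,15,24,25,26,27,28,29,30,31): 1⊕1⊕0⊕1⊕0⊕1⊕1⊕0⊕1⊕0⊕0⊕0⊕0⊕0⊕1⊕1 = 0
s16 (pos 16,17,18,19,20,21,22,23,24,25,26,27,28,29,30,31): 0⊕1⊕0⊕0⊕0⊕1⊕1⊕0⊕1⊕0⊕0⊕0⊕0⊕0⊕1⊕1 = 0
Syndrome s16…s1 = 00000 → no error.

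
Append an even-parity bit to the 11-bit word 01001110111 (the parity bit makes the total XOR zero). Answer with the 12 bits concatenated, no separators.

010011101111

XOR of the 11 data bits: 0⊕1⊕0⊕0⊕1⊕1⊕1⊕0⊕1⊕1⊕1 = 1
Parity bit = 1 (so all 12 bits XOR to 0).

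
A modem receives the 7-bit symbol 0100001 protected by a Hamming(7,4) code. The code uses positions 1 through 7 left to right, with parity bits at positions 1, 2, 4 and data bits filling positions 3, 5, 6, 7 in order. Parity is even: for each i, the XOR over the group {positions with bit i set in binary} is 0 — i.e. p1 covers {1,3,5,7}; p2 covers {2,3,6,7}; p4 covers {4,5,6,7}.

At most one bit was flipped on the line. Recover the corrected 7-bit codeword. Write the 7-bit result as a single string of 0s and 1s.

s1 (pos 1,3,5,7): 0⊕0⊕0⊕1 = 1
s2 (pos 2,3,6,7): 1⊕0⊕0⊕1 = 0
s4 (pos 4,5,6,7): 0⊕0⊕0⊕1 = 1
Syndrome s4…s1 = 101 → error at position 5.
Flip position 5: 0100001 → 0100101

0100101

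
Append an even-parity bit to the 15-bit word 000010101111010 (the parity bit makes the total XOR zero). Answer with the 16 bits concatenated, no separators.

XOR of the 15 data bits: 0⊕0⊕0⊕0⊕1⊕0⊕1⊕0⊕1⊕1⊕1⊕1⊕0⊕1⊕0 = 1
Parity bit = 1 (so all 16 bits XOR to 0).

0000101011110101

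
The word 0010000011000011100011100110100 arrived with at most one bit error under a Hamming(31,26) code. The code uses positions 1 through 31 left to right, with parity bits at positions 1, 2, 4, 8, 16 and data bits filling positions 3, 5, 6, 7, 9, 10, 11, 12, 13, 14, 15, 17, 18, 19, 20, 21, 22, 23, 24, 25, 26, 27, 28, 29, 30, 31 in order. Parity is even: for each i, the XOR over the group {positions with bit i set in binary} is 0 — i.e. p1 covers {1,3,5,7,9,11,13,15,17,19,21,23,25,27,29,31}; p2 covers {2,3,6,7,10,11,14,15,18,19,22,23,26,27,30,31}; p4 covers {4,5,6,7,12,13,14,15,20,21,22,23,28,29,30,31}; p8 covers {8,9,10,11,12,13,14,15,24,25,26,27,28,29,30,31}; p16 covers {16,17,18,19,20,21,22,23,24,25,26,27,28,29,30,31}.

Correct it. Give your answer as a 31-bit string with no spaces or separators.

s1 (pos 1,3,5,7,9,11,13,15,17,19,21,23,25,27,29,31): 0⊕1⊕0⊕0⊕1⊕0⊕0⊕1⊕1⊕0⊕1⊕1⊕0⊕1⊕1⊕0 = 0
s2 (pos 2,3,6,7,10,11,14,15,18,19,22,23,26,27,30,31): 0⊕1⊕0⊕0⊕1⊕0⊕0⊕1⊕0⊕0⊕1⊕1⊕1⊕1⊕0⊕0 = 1
s4 (pos 4,5,6,7,12,13,14,15,20,21,22,23,28,29,30,31): 0⊕0⊕0⊕0⊕0⊕0⊕0⊕1⊕0⊕1⊕1⊕1⊕0⊕1⊕0⊕0 = 1
s8 (pos 8,9,10,11,12,13,14,15,24,25,26,27,28,29,30,31): 0⊕1⊕1⊕0⊕0⊕0⊕0⊕1⊕0⊕0⊕1⊕1⊕0⊕1⊕0⊕0 = 0
s16 (pos 16,17,18,19,20,21,22,23,24,25,26,27,28,29,30,31): 1⊕1⊕0⊕0⊕0⊕1⊕1⊕1⊕0⊕0⊕1⊕1⊕0⊕1⊕0⊕0 = 0
Syndrome s16…s1 = 00110 → error at position 6.
Flip position 6: 0010000011000011100011100110100 → 0010010011000011100011100110100

0010010011000011100011100110100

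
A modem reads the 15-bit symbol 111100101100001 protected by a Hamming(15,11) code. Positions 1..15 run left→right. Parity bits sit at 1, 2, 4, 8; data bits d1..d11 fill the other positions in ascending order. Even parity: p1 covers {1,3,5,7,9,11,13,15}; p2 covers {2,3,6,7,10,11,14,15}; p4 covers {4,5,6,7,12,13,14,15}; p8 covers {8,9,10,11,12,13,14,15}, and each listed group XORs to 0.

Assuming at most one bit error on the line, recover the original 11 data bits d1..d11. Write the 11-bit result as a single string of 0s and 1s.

10011100000

s1 (pos 1,3,5,7,9,11,13,15): 1⊕1⊕0⊕1⊕1⊕0⊕0⊕1 = 1
s2 (pos 2,3,6,7,10,11,14,15): 1⊕1⊕0⊕1⊕1⊕0⊕0⊕1 = 1
s4 (pos 4,5,6,7,12,13,14,15): 1⊕0⊕0⊕1⊕0⊕0⊕0⊕1 = 1
s8 (pos 8,9,10,11,12,13,14,15): 0⊕1⊕1⊕0⊕0⊕0⊕0⊕1 = 1
Syndrome s8…s1 = 1111 → error at position 15.
Flip position 15: 111100101100001 → 111100101100000
Read data bits from positions 3,5,6,7,9,10,11,12,13,14,15: 10011100000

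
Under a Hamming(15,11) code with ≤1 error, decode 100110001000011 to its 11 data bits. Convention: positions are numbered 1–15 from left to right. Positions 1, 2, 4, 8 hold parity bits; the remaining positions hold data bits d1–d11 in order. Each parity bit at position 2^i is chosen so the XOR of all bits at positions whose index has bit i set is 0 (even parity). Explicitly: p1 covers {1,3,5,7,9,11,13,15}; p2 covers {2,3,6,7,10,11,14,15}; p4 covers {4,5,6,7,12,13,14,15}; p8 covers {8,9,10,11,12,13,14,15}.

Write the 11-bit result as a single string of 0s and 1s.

s1 (pos 1,3,5,7,9,11,13,15): 1⊕0⊕1⊕0⊕1⊕0⊕0⊕1 = 0
s2 (pos 2,3,6,7,10,11,14,15): 0⊕0⊕0⊕0⊕0⊕0⊕1⊕1 = 0
s4 (pos 4,5,6,7,12,13,14,15): 1⊕1⊕0⊕0⊕0⊕0⊕1⊕1 = 0
s8 (pos 8,9,10,11,12,13,14,15): 0⊕1⊕0⊕0⊕0⊕0⊕1⊕1 = 1
Syndrome s8…s1 = 1000 → error at position 8.
Flip position 8: 100110001000011 → 100110011000011
Read data bits from positions 3,5,6,7,9,10,11,12,13,14,15: 01001000011

01001000011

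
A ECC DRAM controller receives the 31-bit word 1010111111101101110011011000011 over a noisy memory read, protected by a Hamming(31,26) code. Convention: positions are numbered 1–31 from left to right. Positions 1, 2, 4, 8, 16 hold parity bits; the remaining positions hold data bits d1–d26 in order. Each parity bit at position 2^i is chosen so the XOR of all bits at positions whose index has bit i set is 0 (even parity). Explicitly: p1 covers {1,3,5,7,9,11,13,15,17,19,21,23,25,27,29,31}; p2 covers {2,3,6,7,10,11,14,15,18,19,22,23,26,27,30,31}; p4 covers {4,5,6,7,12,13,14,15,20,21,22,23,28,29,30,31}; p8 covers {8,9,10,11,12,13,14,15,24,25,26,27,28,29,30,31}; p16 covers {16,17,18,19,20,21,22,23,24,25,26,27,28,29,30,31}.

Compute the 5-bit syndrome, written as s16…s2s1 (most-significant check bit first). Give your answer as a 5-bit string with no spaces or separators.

10101

s1 (pos 1,3,5,7,9,11,13,15,17,19,21,23,25,27,29,31): 1⊕1⊕1⊕1⊕1⊕1⊕1⊕0⊕1⊕0⊕1⊕0⊕1⊕0⊕0⊕1 = 1
s2 (pos 2,3,6,7,10,11,14,15,18,19,22,23,26,27,30,31): 0⊕1⊕1⊕1⊕1⊕1⊕1⊕0⊕1⊕0⊕1⊕0⊕0⊕0⊕1⊕1 = 0
s4 (pos 4,5,6,7,12,13,14,15,20,21,22,23,28,29,30,31): 0⊕1⊕1⊕1⊕0⊕1⊕1⊕0⊕0⊕1⊕1⊕0⊕0⊕0⊕1⊕1 = 1
s8 (pos 8,9,10,11,12,13,14,15,24,25,26,27,28,29,30,31): 1⊕1⊕1⊕1⊕0⊕1⊕1⊕0⊕1⊕1⊕0⊕0⊕0⊕0⊕1⊕1 = 0
s16 (pos 16,17,18,19,20,21,22,23,24,25,26,27,28,29,30,31): 1⊕1⊕1⊕0⊕0⊕1⊕1⊕0⊕1⊕1⊕0⊕0⊕0⊕0⊕1⊕1 = 1
Syndrome s16…s1 = 10101 → error at position 21.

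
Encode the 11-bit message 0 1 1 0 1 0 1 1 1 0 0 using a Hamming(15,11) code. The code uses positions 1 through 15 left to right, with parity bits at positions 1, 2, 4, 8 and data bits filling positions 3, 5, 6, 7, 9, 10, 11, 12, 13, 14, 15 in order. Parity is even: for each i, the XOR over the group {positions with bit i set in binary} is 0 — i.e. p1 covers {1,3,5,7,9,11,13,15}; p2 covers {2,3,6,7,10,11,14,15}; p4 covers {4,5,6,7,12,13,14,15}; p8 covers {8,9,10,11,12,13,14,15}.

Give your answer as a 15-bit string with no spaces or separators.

Place data at non-parity positions: p1 p2 0 p4 1 1 0 p8 1 0 1 1 1 0 0
p1 (pos 1,3,5,7,9,11,13,15): XOR of data positions = 0⊕1⊕0⊕1⊕1⊕1⊕0 = 0
p2 (pos 2,3,6,7,10,11,14,15): XOR of data positions = 0⊕1⊕0⊕0⊕1⊕0⊕0 = 0
p4 (pos 4,5,6,7,12,13,14,15): XOR of data positions = 1⊕1⊕0⊕1⊕1⊕0⊕0 = 0
p8 (pos 8,9,10,11,12,13,14,15): XOR of data positions = 1⊕0⊕1⊕1⊕1⊕0⊕0 = 0
Codeword: 000011001011100

000011001011100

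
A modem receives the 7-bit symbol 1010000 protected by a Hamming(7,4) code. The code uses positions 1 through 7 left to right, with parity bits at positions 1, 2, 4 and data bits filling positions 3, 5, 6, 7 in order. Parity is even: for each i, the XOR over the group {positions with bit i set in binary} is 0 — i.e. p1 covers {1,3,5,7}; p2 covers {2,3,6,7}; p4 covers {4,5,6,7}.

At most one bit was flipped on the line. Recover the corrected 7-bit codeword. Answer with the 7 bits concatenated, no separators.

s1 (pos 1,3,5,7): 1⊕1⊕0⊕0 = 0
s2 (pos 2,3,6,7): 0⊕1⊕0⊕0 = 1
s4 (pos 4,5,6,7): 0⊕0⊕0⊕0 = 0
Syndrome s4…s1 = 010 → error at position 2.
Flip position 2: 1010000 → 1110000

1110000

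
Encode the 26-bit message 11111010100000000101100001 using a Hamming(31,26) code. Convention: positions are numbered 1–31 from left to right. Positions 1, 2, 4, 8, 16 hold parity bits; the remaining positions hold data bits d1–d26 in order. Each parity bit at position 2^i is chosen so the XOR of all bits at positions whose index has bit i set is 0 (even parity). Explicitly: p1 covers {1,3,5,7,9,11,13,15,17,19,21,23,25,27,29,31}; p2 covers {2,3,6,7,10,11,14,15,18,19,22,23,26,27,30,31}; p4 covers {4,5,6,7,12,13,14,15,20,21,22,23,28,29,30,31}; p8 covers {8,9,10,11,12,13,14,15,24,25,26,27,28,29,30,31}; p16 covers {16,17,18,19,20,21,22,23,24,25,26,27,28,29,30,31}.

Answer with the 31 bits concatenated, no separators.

Place data at non-parity positions: p1 p2 1 p4 1 1 1 p8 1 0 1 0 1 0 0 p16 0 0 0 0 0 0 1 0 1 1 0 0 0 0 1
p1 (pos 1,3,5,7,9,11,13,15,17,19,21,23,25,27,29,31): XOR of data positions = 1⊕1⊕1⊕1⊕1⊕1⊕0⊕0⊕0⊕0⊕1⊕1⊕0⊕0⊕1 = 1
p2 (pos 2,3,6,7,10,11,14,15,18,19,22,23,26,27,30,31): XOR of data positions = 1⊕1⊕1⊕0⊕1⊕0⊕0⊕0⊕0⊕0⊕1⊕1⊕0⊕0⊕1 = 1
p4 (pos 4,5,6,7,12,13,14,15,20,21,22,23,28,29,30,31): XOR of data positions = 1⊕1⊕1⊕0⊕1⊕0⊕0⊕0⊕0⊕0⊕1⊕0⊕0⊕0⊕1 = 0
p8 (pos 8,9,10,11,12,13,14,15,24,25,26,27,28,29,30,31): XOR of data positions = 1⊕0⊕1⊕0⊕1⊕0⊕0⊕0⊕1⊕1⊕0⊕0⊕0⊕0⊕1 = 0
p16 (pos 16,17,18,19,20,21,22,23,24,25,26,27,28,29,30,31): XOR of data positions = 0⊕0⊕0⊕0⊕0⊕0⊕1⊕0⊕1⊕1⊕0⊕0⊕0⊕0⊕1 = 0
Codeword: 1110111010101000000000101100001

1110111010101000000000101100001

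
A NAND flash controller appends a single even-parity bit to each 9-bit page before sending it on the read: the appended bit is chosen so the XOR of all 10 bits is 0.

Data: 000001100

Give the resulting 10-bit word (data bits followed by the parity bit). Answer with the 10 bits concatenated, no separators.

0000011000

XOR of the 9 data bits: 0⊕0⊕0⊕0⊕0⊕1⊕1⊕0⊕0 = 0
Parity bit = 0 (so all 10 bits XOR to 0).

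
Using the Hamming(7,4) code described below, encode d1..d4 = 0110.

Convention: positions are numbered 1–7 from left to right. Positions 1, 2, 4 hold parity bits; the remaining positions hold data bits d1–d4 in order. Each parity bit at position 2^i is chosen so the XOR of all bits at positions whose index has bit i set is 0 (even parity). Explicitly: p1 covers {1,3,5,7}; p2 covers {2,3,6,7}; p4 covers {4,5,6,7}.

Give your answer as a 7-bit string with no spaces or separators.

Place data at non-parity positions: p1 p2 0 p4 1 1 0
p1 (pos 1,3,5,7): XOR of data positions = 0⊕1⊕0 = 1
p2 (pos 2,3,6,7): XOR of data positions = 0⊕1⊕0 = 1
p4 (pos 4,5,6,7): XOR of data positions = 1⊕1⊕0 = 0
Codeword: 1100110

1100110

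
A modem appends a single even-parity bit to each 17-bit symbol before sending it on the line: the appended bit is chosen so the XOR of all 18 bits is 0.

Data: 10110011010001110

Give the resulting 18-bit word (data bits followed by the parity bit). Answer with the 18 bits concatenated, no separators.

XOR of the 17 data bits: 1⊕0⊕1⊕1⊕0⊕0⊕1⊕1⊕0⊕1⊕0⊕0⊕0⊕1⊕1⊕1⊕0 = 1
Parity bit = 1 (so all 18 bits XOR to 0).

101100110100011101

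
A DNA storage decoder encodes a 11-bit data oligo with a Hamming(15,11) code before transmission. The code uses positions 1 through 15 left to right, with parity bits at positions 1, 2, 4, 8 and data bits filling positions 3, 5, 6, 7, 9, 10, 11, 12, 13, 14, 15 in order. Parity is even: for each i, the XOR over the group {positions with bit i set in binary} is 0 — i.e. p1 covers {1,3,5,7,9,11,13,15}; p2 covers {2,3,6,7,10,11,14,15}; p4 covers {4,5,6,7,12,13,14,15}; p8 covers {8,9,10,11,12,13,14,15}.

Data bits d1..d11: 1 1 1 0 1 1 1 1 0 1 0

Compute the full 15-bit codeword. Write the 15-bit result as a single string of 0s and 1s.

Place data at non-parity positions: p1 p2 1 p4 1 1 0 p8 1 1 1 1 0 1 0
p1 (pos 1,3,5,7,9,11,13,15): XOR of data positions = 1⊕1⊕0⊕1⊕1⊕0⊕0 = 0
p2 (pos 2,3,6,7,10,11,14,15): XOR of data positions = 1⊕1⊕0⊕1⊕1⊕1⊕0 = 1
p4 (pos 4,5,6,7,12,13,14,15): XOR of data positions = 1⊕1⊕0⊕1⊕0⊕1⊕0 = 0
p8 (pos 8,9,10,11,12,13,14,15): XOR of data positions = 1⊕1⊕1⊕1⊕0⊕1⊕0 = 1
Codeword: 011011011111010

011011011111010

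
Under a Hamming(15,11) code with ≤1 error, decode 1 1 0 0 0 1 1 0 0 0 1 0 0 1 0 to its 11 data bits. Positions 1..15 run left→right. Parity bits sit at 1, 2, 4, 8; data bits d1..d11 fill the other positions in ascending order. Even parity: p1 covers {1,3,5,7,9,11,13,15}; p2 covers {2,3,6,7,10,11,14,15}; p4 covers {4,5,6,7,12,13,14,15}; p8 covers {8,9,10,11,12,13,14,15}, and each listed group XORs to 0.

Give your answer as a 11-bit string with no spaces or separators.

s1 (pos 1,3,5,7,9,11,13,15): 1⊕0⊕0⊕1⊕0⊕1⊕0⊕0 = 1
s2 (pos 2,3,6,7,10,11,14,15): 1⊕0⊕1⊕1⊕0⊕1⊕1⊕0 = 1
s4 (pos 4,5,6,7,12,13,14,15): 0⊕0⊕1⊕1⊕0⊕0⊕1⊕0 = 1
s8 (pos 8,9,10,11,12,13,14,15): 0⊕0⊕0⊕1⊕0⊕0⊕1⊕0 = 0
Syndrome s8…s1 = 0111 → error at position 7.
Flip position 7: 110001100010010 → 110001000010010
Read data bits from positions 3,5,6,7,9,10,11,12,13,14,15: 00100010010

00100010010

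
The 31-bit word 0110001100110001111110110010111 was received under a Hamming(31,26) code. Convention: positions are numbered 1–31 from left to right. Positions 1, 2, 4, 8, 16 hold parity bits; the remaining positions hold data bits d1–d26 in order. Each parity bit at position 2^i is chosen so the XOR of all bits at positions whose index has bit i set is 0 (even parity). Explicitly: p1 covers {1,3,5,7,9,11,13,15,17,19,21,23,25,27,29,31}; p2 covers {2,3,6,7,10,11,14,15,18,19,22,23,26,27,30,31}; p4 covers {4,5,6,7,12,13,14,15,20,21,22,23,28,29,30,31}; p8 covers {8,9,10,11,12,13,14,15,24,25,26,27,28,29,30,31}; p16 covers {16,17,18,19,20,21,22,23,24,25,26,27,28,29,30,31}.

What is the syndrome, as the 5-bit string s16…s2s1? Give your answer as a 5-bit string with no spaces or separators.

s1 (pos 1,3,5,7,9,11,13,15,17,19,21,23,25,27,29,31): 0⊕1⊕0⊕1⊕0⊕1⊕0⊕0⊕1⊕1⊕1⊕1⊕0⊕1⊕1⊕1 = 0
s2 (pos 2,3,6,7,10,11,14,15,18,19,22,23,26,27,30,31): 1⊕1⊕0⊕1⊕0⊕1⊕0⊕0⊕1⊕1⊕0⊕1⊕0⊕1⊕1⊕1 = 0
s4 (pos 4,5,6,7,12,13,14,15,20,21,22,23,28,29,30,31): 0⊕0⊕0⊕1⊕1⊕0⊕0⊕0⊕1⊕1⊕0⊕1⊕0⊕1⊕1⊕1 = 0
s8 (pos 8,9,10,11,12,13,14,15,24,25,26,27,28,29,30,31): 1⊕0⊕0⊕1⊕1⊕0⊕0⊕0⊕1⊕0⊕0⊕1⊕0⊕1⊕1⊕1 = 0
s16 (pos 16,17,18,19,20,21,22,23,24,25,26,27,28,29,30,31): 1⊕1⊕1⊕1⊕1⊕1⊕0⊕1⊕1⊕0⊕0⊕1⊕0⊕1⊕1⊕1 = 0
Syndrome s16…s1 = 00000 → no error.

00000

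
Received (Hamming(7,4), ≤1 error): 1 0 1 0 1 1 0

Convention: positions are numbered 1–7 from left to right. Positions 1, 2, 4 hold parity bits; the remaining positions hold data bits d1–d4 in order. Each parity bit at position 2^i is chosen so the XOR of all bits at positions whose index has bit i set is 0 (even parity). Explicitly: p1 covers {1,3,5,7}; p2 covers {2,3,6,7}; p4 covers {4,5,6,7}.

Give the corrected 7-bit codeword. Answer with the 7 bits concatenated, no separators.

s1 (pos 1,3,5,7): 1⊕1⊕1⊕0 = 1
s2 (pos 2,3,6,7): 0⊕1⊕1⊕0 = 0
s4 (pos 4,5,6,7): 0⊕1⊕1⊕0 = 0
Syndrome s4…s1 = 001 → error at position 1.
Flip position 1: 1010110 → 0010110

0010110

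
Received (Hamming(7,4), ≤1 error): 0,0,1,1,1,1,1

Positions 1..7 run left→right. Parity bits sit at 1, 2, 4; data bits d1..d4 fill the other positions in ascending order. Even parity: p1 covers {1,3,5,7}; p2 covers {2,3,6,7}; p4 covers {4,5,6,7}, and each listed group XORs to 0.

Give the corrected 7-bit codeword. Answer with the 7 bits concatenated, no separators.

0001111

s1 (pos 1,3,5,7): 0⊕1⊕1⊕1 = 1
s2 (pos 2,3,6,7): 0⊕1⊕1⊕1 = 1
s4 (pos 4,5,6,7): 1⊕1⊕1⊕1 = 0
Syndrome s4…s1 = 011 → error at position 3.
Flip position 3: 0011111 → 0001111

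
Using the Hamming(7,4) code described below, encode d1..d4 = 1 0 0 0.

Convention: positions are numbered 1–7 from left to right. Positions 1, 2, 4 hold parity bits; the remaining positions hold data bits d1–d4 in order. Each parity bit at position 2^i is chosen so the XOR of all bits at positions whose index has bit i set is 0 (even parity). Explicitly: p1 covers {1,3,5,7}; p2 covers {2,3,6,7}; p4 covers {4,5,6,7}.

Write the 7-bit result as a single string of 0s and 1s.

Place data at non-parity positions: p1 p2 1 p4 0 0 0
p1 (pos 1,3,5,7): XOR of data positions = 1⊕0⊕0 = 1
p2 (pos 2,3,6,7): XOR of data positions = 1⊕0⊕0 = 1
p4 (pos 4,5,6,7): XOR of data positions = 0⊕0⊕0 = 0
Codeword: 1110000

1110000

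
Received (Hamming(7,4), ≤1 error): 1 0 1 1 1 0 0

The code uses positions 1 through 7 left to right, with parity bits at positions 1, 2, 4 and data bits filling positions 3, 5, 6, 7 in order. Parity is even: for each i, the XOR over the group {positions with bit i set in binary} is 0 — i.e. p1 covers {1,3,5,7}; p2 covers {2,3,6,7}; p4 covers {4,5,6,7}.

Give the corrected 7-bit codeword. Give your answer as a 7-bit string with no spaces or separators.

s1 (pos 1,3,5,7): 1⊕1⊕1⊕0 = 1
s2 (pos 2,3,6,7): 0⊕1⊕0⊕0 = 1
s4 (pos 4,5,6,7): 1⊕1⊕0⊕0 = 0
Syndrome s4…s1 = 011 → error at position 3.
Flip position 3: 1011100 → 1001100

1001100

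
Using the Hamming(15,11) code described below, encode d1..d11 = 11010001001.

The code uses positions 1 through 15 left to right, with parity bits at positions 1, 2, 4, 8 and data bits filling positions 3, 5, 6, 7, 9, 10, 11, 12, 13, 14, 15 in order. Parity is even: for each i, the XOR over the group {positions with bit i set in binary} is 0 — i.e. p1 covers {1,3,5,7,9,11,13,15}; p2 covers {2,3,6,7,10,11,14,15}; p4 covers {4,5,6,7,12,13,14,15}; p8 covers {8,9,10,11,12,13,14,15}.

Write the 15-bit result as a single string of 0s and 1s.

011010100001001

Place data at non-parity positions: p1 p2 1 p4 1 0 1 p8 0 0 0 1 0 0 1
p1 (pos 1,3,5,7,9,11,13,15): XOR of data positions = 1⊕1⊕1⊕0⊕0⊕0⊕1 = 0
p2 (pos 2,3,6,7,10,11,14,15): XOR of data positions = 1⊕0⊕1⊕0⊕0⊕0⊕1 = 1
p4 (pos 4,5,6,7,12,13,14,15): XOR of data positions = 1⊕0⊕1⊕1⊕0⊕0⊕1 = 0
p8 (pos 8,9,10,11,12,13,14,15): XOR of data positions = 0⊕0⊕0⊕1⊕0⊕0⊕1 = 0
Codeword: 011010100001001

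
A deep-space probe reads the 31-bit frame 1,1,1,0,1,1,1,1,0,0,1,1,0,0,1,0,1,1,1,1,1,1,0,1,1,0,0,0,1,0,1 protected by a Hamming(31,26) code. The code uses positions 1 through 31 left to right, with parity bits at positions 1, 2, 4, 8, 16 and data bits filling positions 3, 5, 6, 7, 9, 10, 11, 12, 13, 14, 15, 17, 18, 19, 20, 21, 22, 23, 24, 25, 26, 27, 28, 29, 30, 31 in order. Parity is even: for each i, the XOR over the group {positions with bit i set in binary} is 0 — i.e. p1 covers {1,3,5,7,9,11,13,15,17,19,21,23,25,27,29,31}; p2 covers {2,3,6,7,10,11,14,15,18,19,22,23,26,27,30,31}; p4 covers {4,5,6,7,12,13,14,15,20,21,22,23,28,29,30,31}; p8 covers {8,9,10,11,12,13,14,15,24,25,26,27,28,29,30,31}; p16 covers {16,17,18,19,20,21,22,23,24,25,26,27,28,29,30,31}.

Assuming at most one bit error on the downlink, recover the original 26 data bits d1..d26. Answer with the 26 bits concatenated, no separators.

s1 (pos 1,3,5,7,9,11,13,15,17,19,21,23,25,27,29,31): 1⊕1⊕1⊕1⊕0⊕1⊕0⊕1⊕1⊕1⊕1⊕0⊕1⊕0⊕1⊕1 = 0
s2 (pos 2,3,6,7,10,11,14,15,18,19,22,23,26,27,30,31): 1⊕1⊕1⊕1⊕0⊕1⊕0⊕1⊕1⊕1⊕1⊕0⊕0⊕0⊕0⊕1 = 0
s4 (pos 4,5,6,7,12,13,14,15,20,21,22,23,28,29,30,31): 0⊕1⊕1⊕1⊕1⊕0⊕0⊕1⊕1⊕1⊕1⊕0⊕0⊕1⊕0⊕1 = 0
s8 (pos 8,9,10,11,12,13,14,15,24,25,26,27,28,29,30,31): 1⊕0⊕0⊕1⊕1⊕0⊕0⊕1⊕1⊕1⊕0⊕0⊕0⊕1⊕0⊕1 = 0
s16 (pos 16,17,18,19,20,21,22,23,24,25,26,27,28,29,30,31): 0⊕1⊕1⊕1⊕1⊕1⊕1⊕0⊕1⊕1⊕0⊕0⊕0⊕1⊕0⊕1 = 0
Syndrome s16…s1 = 00000 → no error.
Read data bits from positions 3,5,6,7,9,10,11,12,13,14,15,17,18,19,20,21,22,23,24,25,26,27,28,29,30,31: 11110011001111111011000101

11110011001111111011000101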